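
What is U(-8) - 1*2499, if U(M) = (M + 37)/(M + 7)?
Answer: -2528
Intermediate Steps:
U(M) = (37 + M)/(7 + M)
U(-8) - 1*2499 = (37 - 8)/(7 - 8) - 1*2499 = 29/(-1) - 2499 = -1*29 - 2499 = -29 - 2499 = -2528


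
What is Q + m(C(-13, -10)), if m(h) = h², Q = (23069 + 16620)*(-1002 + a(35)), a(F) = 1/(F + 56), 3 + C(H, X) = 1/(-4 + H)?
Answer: -80450527449/2023 ≈ -3.9768e+7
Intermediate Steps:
C(H, X) = -3 + 1/(-4 + H)
a(F) = 1/(56 + F)
Q = -278375593/7 (Q = (23069 + 16620)*(-1002 + 1/(56 + 35)) = 39689*(-1002 + 1/91) = 39689*(-91181/91) = -278375593/7 ≈ -3.9768e+7)
Q + m(C(-13, -10)) = -278375593/7 + ((13 - 3*(-13))/(-4 - 13))² = -278375593/7 + ((13 + 39)/(-17))² = -278375593/7 + (-1/17*52)² = -278375593/7 + (-52/17)² = -278375593/7 + 2704/289 = -80450527449/2023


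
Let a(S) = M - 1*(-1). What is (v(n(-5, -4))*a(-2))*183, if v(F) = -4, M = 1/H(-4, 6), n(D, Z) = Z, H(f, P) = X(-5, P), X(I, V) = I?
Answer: -2928/5 ≈ -585.60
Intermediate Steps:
H(f, P) = -5
M = -⅕ (M = 1/(-5) = 1*(-⅕) = -⅕ ≈ -0.20000)
a(S) = ⅘ (a(S) = -⅕ - 1*(-1) = -⅕ + 1 = ⅘)
(v(n(-5, -4))*a(-2))*183 = -4*⅘*183 = -16/5*183 = -2928/5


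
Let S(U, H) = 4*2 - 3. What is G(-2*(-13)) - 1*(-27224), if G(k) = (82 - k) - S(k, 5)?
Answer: 27275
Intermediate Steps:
S(U, H) = 5 (S(U, H) = 8 - 3 = 5)
G(k) = 77 - k (G(k) = (82 - k) - 1*5 = (82 - k) - 5 = 77 - k)
G(-2*(-13)) - 1*(-27224) = (77 - (-2)*(-13)) - 1*(-27224) = (77 - 1*26) + 27224 = (77 - 26) + 27224 = 51 + 27224 = 27275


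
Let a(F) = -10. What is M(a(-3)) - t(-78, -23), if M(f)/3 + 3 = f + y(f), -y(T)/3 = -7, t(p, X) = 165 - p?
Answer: -219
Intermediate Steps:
y(T) = 21 (y(T) = -3*(-7) = 21)
M(f) = 54 + 3*f (M(f) = -9 + 3*(f + 21) = -9 + 3*(21 + f) = -9 + (63 + 3*f) = 54 + 3*f)
M(a(-3)) - t(-78, -23) = (54 + 3*(-10)) - (165 - 1*(-78)) = (54 - 30) - (165 + 78) = 24 - 1*243 = 24 - 243 = -219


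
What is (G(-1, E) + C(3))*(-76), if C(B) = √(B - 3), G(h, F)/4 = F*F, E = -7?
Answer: -14896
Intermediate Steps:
G(h, F) = 4*F² (G(h, F) = 4*(F*F) = 4*F²)
C(B) = √(-3 + B)
(G(-1, E) + C(3))*(-76) = (4*(-7)² + √(-3 + 3))*(-76) = (4*49 + √0)*(-76) = (196 + 0)*(-76) = 196*(-76) = -14896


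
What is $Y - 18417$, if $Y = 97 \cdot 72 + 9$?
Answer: $-11424$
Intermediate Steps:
$Y = 6993$ ($Y = 6984 + 9 = 6993$)
$Y - 18417 = 6993 - 18417 = -11424$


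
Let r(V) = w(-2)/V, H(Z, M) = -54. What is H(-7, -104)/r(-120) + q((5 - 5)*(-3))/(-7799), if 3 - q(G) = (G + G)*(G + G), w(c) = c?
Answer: -25268763/7799 ≈ -3240.0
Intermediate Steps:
r(V) = -2/V
q(G) = 3 - 4*G**2 (q(G) = 3 - (G + G)*(G + G) = 3 - 2*G*2*G = 3 - 4*G**2)
H(-7, -104)/r(-120) + q((5 - 5)*(-3))/(-7799) = -54/((-2/(-120))) + (3 - 4*9*(5 - 5)**2)/(-7799) = -54/((-2*(-1/120))) + (3 - 4*(0*(-3))**2)*(-1/7799) = -54/1/60 + (3 - 4*0**2)*(-1/7799) = -54*60 + (3 - 4*0)*(-1/7799) = -3240 + (3 + 0)*(-1/7799) = -3240 + 3*(-1/7799) = -3240 - 3/7799 = -25268763/7799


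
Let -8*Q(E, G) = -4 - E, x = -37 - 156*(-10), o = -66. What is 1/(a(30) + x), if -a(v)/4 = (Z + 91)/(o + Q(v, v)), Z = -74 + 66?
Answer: 247/377509 ≈ 0.00065429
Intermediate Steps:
Z = -8
x = 1523 (x = -37 + 1560 = 1523)
Q(E, G) = 1/2 + E/8 (Q(E, G) = -(-4 - E)/8 = 1/2 + E/8)
a(v) = -332/(-131/2 + v/8) (a(v) = -4*(-8 + 91)/(-66 + (1/2 + v/8)) = -332/(-131/2 + v/8))
1/(a(30) + x) = 1/(-2656/(-524 + 30) + 1523) = 1/(-2656/(-494) + 1523) = 1/(-2656*(-1/494) + 1523) = 1/(1328/247 + 1523) = 1/(377509/247) = 247/377509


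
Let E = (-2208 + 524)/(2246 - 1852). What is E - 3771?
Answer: -743729/197 ≈ -3775.3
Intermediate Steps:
E = -842/197 (E = -1684/394 = -1684*1/394 = -842/197 ≈ -4.2741)
E - 3771 = -842/197 - 3771 = -743729/197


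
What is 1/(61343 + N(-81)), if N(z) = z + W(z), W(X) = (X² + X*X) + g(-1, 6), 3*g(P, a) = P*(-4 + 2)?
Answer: 3/223154 ≈ 1.3444e-5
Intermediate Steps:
g(P, a) = -2*P/3 (g(P, a) = (P*(-4 + 2))/3 = (P*(-2))/3 = (-2*P)/3 = -2*P/3)
W(X) = ⅔ + 2*X² (W(X) = (X² + X*X) - ⅔*(-1) = (X² + X²) + ⅔ = 2*X² + ⅔ = ⅔ + 2*X²)
N(z) = ⅔ + z + 2*z² (N(z) = z + (⅔ + 2*z²) = ⅔ + z + 2*z²)
1/(61343 + N(-81)) = 1/(61343 + (⅔ - 81 + 2*(-81)²)) = 1/(61343 + (⅔ - 81 + 2*6561)) = 1/(61343 + (⅔ - 81 + 13122)) = 1/(61343 + 39125/3) = 1/(223154/3) = 3/223154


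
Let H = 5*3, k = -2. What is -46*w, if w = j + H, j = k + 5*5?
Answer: -1748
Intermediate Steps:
j = 23 (j = -2 + 5*5 = -2 + 25 = 23)
H = 15
w = 38 (w = 23 + 15 = 38)
-46*w = -46*38 = -1748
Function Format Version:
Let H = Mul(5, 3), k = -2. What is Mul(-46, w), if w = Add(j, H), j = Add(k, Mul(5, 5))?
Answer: -1748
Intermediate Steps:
j = 23 (j = Add(-2, Mul(5, 5)) = Add(-2, 25) = 23)
H = 15
w = 38 (w = Add(23, 15) = 38)
Mul(-46, w) = Mul(-46, 38) = -1748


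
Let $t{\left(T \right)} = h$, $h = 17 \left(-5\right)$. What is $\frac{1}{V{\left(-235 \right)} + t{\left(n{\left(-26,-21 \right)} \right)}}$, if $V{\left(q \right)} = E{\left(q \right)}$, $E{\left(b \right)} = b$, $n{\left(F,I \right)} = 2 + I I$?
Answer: $- \frac{1}{320} \approx -0.003125$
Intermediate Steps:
$n{\left(F,I \right)} = 2 + I^{2}$
$V{\left(q \right)} = q$
$h = -85$
$t{\left(T \right)} = -85$
$\frac{1}{V{\left(-235 \right)} + t{\left(n{\left(-26,-21 \right)} \right)}} = \frac{1}{-235 - 85} = \frac{1}{-320} = - \frac{1}{320}$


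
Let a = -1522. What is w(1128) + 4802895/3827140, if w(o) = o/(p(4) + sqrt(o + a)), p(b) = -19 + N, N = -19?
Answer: 3*(-275633594*I + 320193*sqrt(394))/(765428*(sqrt(394) + 38*I)) ≈ -22.066 - 12.182*I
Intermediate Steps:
p(b) = -38 (p(b) = -19 - 19 = -38)
w(o) = o/(-38 + sqrt(-1522 + o)) (w(o) = o/(-38 + sqrt(o - 1522)) = o/(-38 + sqrt(-1522 + o)))
w(1128) + 4802895/3827140 = 1128/(-38 + sqrt(-1522 + 1128)) + 4802895/3827140 = 1128/(-38 + sqrt(-394)) + 4802895*(1/3827140) = 1128/(-38 + I*sqrt(394)) + 960579/765428 = 960579/765428 + 1128/(-38 + I*sqrt(394))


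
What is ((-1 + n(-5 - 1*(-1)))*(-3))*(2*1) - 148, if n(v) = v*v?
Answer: -238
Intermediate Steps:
n(v) = v**2
((-1 + n(-5 - 1*(-1)))*(-3))*(2*1) - 148 = ((-1 + (-5 - 1*(-1))**2)*(-3))*(2*1) - 148 = ((-1 + (-5 + 1)**2)*(-3))*2 - 148 = ((-1 + (-4)**2)*(-3))*2 - 148 = ((-1 + 16)*(-3))*2 - 148 = (15*(-3))*2 - 148 = -45*2 - 148 = -90 - 148 = -238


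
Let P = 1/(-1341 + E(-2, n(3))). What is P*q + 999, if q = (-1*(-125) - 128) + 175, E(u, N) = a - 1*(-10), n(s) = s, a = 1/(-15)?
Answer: 9971727/9983 ≈ 998.87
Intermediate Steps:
a = -1/15 ≈ -0.066667
E(u, N) = 149/15 (E(u, N) = -1/15 - 1*(-10) = -1/15 + 10 = 149/15)
P = -15/19966 (P = 1/(-1341 + 149/15) = 1/(-19966/15) = -15/19966 ≈ -0.00075128)
q = 172 (q = (125 - 128) + 175 = -3 + 175 = 172)
P*q + 999 = -15/19966*172 + 999 = -1290/9983 + 999 = 9971727/9983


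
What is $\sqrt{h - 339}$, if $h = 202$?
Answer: $i \sqrt{137} \approx 11.705 i$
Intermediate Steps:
$\sqrt{h - 339} = \sqrt{202 - 339} = \sqrt{-137} = i \sqrt{137}$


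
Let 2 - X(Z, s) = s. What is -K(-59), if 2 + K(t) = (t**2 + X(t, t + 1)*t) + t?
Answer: 120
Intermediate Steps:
X(Z, s) = 2 - s
K(t) = -2 + t + t**2 + t*(1 - t) (K(t) = -2 + ((t**2 + (2 - (t + 1))*t) + t) = -2 + ((t**2 + (2 - (1 + t))*t) + t) = -2 + ((t**2 + (2 + (-1 - t))*t) + t) = -2 + ((t**2 + (1 - t)*t) + t) = -2 + ((t**2 + t*(1 - t)) + t) = -2 + (t + t**2 + t*(1 - t)) = -2 + t + t**2 + t*(1 - t))
-K(-59) = -(-2 + 2*(-59)) = -(-2 - 118) = -1*(-120) = 120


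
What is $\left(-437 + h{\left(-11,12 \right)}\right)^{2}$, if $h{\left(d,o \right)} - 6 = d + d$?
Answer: $205209$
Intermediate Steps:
$h{\left(d,o \right)} = 6 + 2 d$ ($h{\left(d,o \right)} = 6 + \left(d + d\right) = 6 + 2 d$)
$\left(-437 + h{\left(-11,12 \right)}\right)^{2} = \left(-437 + \left(6 + 2 \left(-11\right)\right)\right)^{2} = \left(-437 + \left(6 - 22\right)\right)^{2} = \left(-437 - 16\right)^{2} = \left(-453\right)^{2} = 205209$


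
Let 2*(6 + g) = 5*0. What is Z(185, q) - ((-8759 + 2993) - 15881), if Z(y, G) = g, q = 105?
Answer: 21641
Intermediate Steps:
g = -6 (g = -6 + (5*0)/2 = -6 + (1/2)*0 = -6 + 0 = -6)
Z(y, G) = -6
Z(185, q) - ((-8759 + 2993) - 15881) = -6 - ((-8759 + 2993) - 15881) = -6 - (-5766 - 15881) = -6 - 1*(-21647) = -6 + 21647 = 21641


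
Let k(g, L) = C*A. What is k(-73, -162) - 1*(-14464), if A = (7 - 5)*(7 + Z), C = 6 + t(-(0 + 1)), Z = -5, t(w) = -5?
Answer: 14468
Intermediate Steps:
C = 1 (C = 6 - 5 = 1)
A = 4 (A = (7 - 5)*(7 - 5) = 2*2 = 4)
k(g, L) = 4 (k(g, L) = 1*4 = 4)
k(-73, -162) - 1*(-14464) = 4 - 1*(-14464) = 4 + 14464 = 14468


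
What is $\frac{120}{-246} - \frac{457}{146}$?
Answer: $- \frac{21657}{5986} \approx -3.6179$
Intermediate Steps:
$\frac{120}{-246} - \frac{457}{146} = 120 \left(- \frac{1}{246}\right) - \frac{457}{146} = - \frac{20}{41} - \frac{457}{146} = - \frac{21657}{5986}$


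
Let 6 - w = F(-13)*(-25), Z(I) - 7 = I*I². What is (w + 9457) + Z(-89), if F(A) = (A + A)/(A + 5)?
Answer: -2781671/4 ≈ -6.9542e+5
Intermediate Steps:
Z(I) = 7 + I³ (Z(I) = 7 + I*I² = 7 + I³)
F(A) = 2*A/(5 + A) (F(A) = (2*A)/(5 + A) = 2*A/(5 + A))
w = 349/4 (w = 6 - 2*(-13)/(5 - 13)*(-25) = 6 - 2*(-13)/(-8)*(-25) = 6 - 2*(-13)*(-⅛)*(-25) = 6 - 13*(-25)/4 = 6 - 1*(-325/4) = 6 + 325/4 = 349/4 ≈ 87.250)
(w + 9457) + Z(-89) = (349/4 + 9457) + (7 + (-89)³) = 38177/4 + (7 - 704969) = 38177/4 - 704962 = -2781671/4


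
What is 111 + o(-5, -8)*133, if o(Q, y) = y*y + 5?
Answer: 9288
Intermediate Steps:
o(Q, y) = 5 + y² (o(Q, y) = y² + 5 = 5 + y²)
111 + o(-5, -8)*133 = 111 + (5 + (-8)²)*133 = 111 + (5 + 64)*133 = 111 + 69*133 = 111 + 9177 = 9288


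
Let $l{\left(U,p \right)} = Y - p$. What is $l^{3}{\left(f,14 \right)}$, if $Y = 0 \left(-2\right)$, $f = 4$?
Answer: $-2744$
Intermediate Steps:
$Y = 0$
$l{\left(U,p \right)} = - p$ ($l{\left(U,p \right)} = 0 - p = - p$)
$l^{3}{\left(f,14 \right)} = \left(\left(-1\right) 14\right)^{3} = \left(-14\right)^{3} = -2744$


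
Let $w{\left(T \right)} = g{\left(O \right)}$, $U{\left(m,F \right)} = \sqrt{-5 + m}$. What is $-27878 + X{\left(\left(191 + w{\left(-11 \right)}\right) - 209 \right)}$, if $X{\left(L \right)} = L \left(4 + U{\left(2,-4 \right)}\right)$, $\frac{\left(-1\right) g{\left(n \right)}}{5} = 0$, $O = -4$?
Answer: $-27950 - 18 i \sqrt{3} \approx -27950.0 - 31.177 i$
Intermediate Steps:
$g{\left(n \right)} = 0$ ($g{\left(n \right)} = \left(-5\right) 0 = 0$)
$w{\left(T \right)} = 0$
$X{\left(L \right)} = L \left(4 + i \sqrt{3}\right)$ ($X{\left(L \right)} = L \left(4 + \sqrt{-5 + 2}\right) = L \left(4 + \sqrt{-3}\right) = L \left(4 + i \sqrt{3}\right)$)
$-27878 + X{\left(\left(191 + w{\left(-11 \right)}\right) - 209 \right)} = -27878 + \left(\left(191 + 0\right) - 209\right) \left(4 + i \sqrt{3}\right) = -27878 + \left(191 - 209\right) \left(4 + i \sqrt{3}\right) = -27878 - 18 \left(4 + i \sqrt{3}\right) = -27878 - \left(72 + 18 i \sqrt{3}\right) = -27950 - 18 i \sqrt{3}$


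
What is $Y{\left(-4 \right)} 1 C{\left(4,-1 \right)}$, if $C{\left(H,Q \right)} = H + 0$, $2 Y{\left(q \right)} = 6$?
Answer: $12$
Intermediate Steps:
$Y{\left(q \right)} = 3$ ($Y{\left(q \right)} = \frac{1}{2} \cdot 6 = 3$)
$C{\left(H,Q \right)} = H$
$Y{\left(-4 \right)} 1 C{\left(4,-1 \right)} = 3 \cdot 1 \cdot 4 = 3 \cdot 4 = 12$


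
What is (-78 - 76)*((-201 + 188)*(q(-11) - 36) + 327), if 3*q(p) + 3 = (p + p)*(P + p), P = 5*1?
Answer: -36344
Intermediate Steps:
P = 5
q(p) = -1 + 2*p*(5 + p)/3 (q(p) = -1 + ((p + p)*(5 + p))/3 = -1 + ((2*p)*(5 + p))/3 = -1 + (2*p*(5 + p))/3 = -1 + 2*p*(5 + p)/3)
(-78 - 76)*((-201 + 188)*(q(-11) - 36) + 327) = (-78 - 76)*((-201 + 188)*((-1 + (⅔)*(-11)² + (10/3)*(-11)) - 36) + 327) = -154*(-13*((-1 + (⅔)*121 - 110/3) - 36) + 327) = -154*(-13*((-1 + 242/3 - 110/3) - 36) + 327) = -154*(-13*(43 - 36) + 327) = -154*(-13*7 + 327) = -154*(-91 + 327) = -154*236 = -36344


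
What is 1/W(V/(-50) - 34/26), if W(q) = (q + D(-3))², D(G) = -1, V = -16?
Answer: 105625/417316 ≈ 0.25311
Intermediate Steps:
W(q) = (-1 + q)² (W(q) = (q - 1)² = (-1 + q)²)
1/W(V/(-50) - 34/26) = 1/((-1 + (-16/(-50) - 34/26))²) = 1/((-1 + (-16*(-1/50) - 34*1/26))²) = 1/((-1 + (8/25 - 17/13))²) = 1/((-1 - 321/325)²) = 1/((-646/325)²) = 1/(417316/105625) = 105625/417316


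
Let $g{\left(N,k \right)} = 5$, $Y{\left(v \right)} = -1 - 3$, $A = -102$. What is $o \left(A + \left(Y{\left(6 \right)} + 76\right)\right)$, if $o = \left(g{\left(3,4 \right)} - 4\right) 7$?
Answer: $-210$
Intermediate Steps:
$Y{\left(v \right)} = -4$ ($Y{\left(v \right)} = -1 - 3 = -4$)
$o = 7$ ($o = \left(5 - 4\right) 7 = 1 \cdot 7 = 7$)
$o \left(A + \left(Y{\left(6 \right)} + 76\right)\right) = 7 \left(-102 + \left(-4 + 76\right)\right) = 7 \left(-102 + 72\right) = 7 \left(-30\right) = -210$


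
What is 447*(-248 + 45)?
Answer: -90741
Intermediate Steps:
447*(-248 + 45) = 447*(-203) = -90741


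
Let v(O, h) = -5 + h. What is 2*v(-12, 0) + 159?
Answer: 149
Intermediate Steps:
2*v(-12, 0) + 159 = 2*(-5 + 0) + 159 = 2*(-5) + 159 = -10 + 159 = 149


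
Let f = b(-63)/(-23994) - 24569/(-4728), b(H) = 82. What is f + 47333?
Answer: 895036092391/18907272 ≈ 47338.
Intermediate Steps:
f = 98186815/18907272 (f = 82/(-23994) - 24569/(-4728) = 82*(-1/23994) - 24569*(-1/4728) = -41/11997 + 24569/4728 = 98186815/18907272 ≈ 5.1931)
f + 47333 = 98186815/18907272 + 47333 = 895036092391/18907272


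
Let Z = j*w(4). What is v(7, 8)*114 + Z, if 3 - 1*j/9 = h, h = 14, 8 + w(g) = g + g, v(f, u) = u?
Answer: 912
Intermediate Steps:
w(g) = -8 + 2*g (w(g) = -8 + (g + g) = -8 + 2*g)
j = -99 (j = 27 - 9*14 = 27 - 126 = -99)
Z = 0 (Z = -99*(-8 + 2*4) = -99*(-8 + 8) = -99*0 = 0)
v(7, 8)*114 + Z = 8*114 + 0 = 912 + 0 = 912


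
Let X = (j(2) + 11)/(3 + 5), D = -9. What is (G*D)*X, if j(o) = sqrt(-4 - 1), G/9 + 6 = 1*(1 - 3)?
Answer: 891 + 81*I*sqrt(5) ≈ 891.0 + 181.12*I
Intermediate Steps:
G = -72 (G = -54 + 9*(1*(1 - 3)) = -54 + 9*(1*(-2)) = -54 + 9*(-2) = -54 - 18 = -72)
j(o) = I*sqrt(5) (j(o) = sqrt(-5) = I*sqrt(5))
X = 11/8 + I*sqrt(5)/8 (X = (I*sqrt(5) + 11)/(3 + 5) = (11 + I*sqrt(5))/8 = (11 + I*sqrt(5))*(1/8) = 11/8 + I*sqrt(5)/8 ≈ 1.375 + 0.27951*I)
(G*D)*X = (-72*(-9))*(11/8 + I*sqrt(5)/8) = 648*(11/8 + I*sqrt(5)/8) = 891 + 81*I*sqrt(5)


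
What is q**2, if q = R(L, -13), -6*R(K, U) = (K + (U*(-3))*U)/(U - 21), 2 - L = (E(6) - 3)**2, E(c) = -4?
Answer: 76729/10404 ≈ 7.3750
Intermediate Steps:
L = -47 (L = 2 - (-4 - 3)**2 = 2 - 1*(-7)**2 = 2 - 1*49 = 2 - 49 = -47)
R(K, U) = -(K - 3*U**2)/(6*(-21 + U)) (R(K, U) = -(K + (U*(-3))*U)/(6*(U - 21)) = -(K + (-3*U)*U)/(6*(-21 + U)) = -(K - 3*U**2)/(6*(-21 + U)))
q = -277/102 (q = (-1*(-47) + 3*(-13)**2)/(6*(-21 - 13)) = (1/6)*(47 + 3*169)/(-34) = (1/6)*(-1/34)*(47 + 507) = (1/6)*(-1/34)*554 = -277/102 ≈ -2.7157)
q**2 = (-277/102)**2 = 76729/10404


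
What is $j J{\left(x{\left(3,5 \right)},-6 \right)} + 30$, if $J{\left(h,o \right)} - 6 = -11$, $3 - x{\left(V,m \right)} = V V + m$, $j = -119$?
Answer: $625$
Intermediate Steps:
$x{\left(V,m \right)} = 3 - m - V^{2}$ ($x{\left(V,m \right)} = 3 - \left(V V + m\right) = 3 - \left(V^{2} + m\right) = 3 - \left(m + V^{2}\right) = 3 - m - V^{2}$)
$J{\left(h,o \right)} = -5$ ($J{\left(h,o \right)} = 6 - 11 = -5$)
$j J{\left(x{\left(3,5 \right)},-6 \right)} + 30 = \left(-119\right) \left(-5\right) + 30 = 595 + 30 = 625$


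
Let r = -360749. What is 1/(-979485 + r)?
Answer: -1/1340234 ≈ -7.4614e-7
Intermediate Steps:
1/(-979485 + r) = 1/(-979485 - 360749) = 1/(-1340234) = -1/1340234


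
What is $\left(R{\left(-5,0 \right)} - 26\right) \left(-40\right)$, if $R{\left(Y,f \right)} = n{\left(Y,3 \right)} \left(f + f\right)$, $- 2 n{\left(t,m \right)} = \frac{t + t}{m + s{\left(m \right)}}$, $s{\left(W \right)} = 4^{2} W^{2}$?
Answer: $1040$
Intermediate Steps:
$s{\left(W \right)} = 16 W^{2}$
$n{\left(t,m \right)} = - \frac{t}{m + 16 m^{2}}$ ($n{\left(t,m \right)} = - \frac{\left(t + t\right) \frac{1}{m + 16 m^{2}}}{2} = - \frac{2 t \frac{1}{m + 16 m^{2}}}{2} = - \frac{t}{m + 16 m^{2}}$)
$R{\left(Y,f \right)} = - \frac{2 Y f}{147}$ ($R{\left(Y,f \right)} = - \frac{Y}{3 \left(1 + 16 \cdot 3\right)} \left(f + f\right) = \left(-1\right) Y \frac{1}{3} \frac{1}{1 + 48} \cdot 2 f = \left(-1\right) Y \frac{1}{3} \cdot \frac{1}{49} \cdot 2 f = - \frac{Y}{147} \cdot 2 f = - \frac{2 Y f}{147}$)
$\left(R{\left(-5,0 \right)} - 26\right) \left(-40\right) = \left(\left(- \frac{2}{147}\right) \left(-5\right) 0 - 26\right) \left(-40\right) = \left(0 - 26\right) \left(-40\right) = \left(-26\right) \left(-40\right) = 1040$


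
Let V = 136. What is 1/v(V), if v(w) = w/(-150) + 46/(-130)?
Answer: -975/1229 ≈ -0.79333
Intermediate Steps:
v(w) = -23/65 - w/150 (v(w) = w*(-1/150) + 46*(-1/130) = -w/150 - 23/65 = -23/65 - w/150)
1/v(V) = 1/(-23/65 - 1/150*136) = 1/(-23/65 - 68/75) = 1/(-1229/975) = -975/1229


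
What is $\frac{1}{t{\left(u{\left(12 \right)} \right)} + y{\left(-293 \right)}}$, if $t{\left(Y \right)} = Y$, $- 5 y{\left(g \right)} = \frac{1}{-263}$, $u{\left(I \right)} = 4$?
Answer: $\frac{1315}{5261} \approx 0.24995$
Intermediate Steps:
$y{\left(g \right)} = \frac{1}{1315}$ ($y{\left(g \right)} = - \frac{1}{5 \left(-263\right)} = \left(- \frac{1}{5}\right) \left(- \frac{1}{263}\right) = \frac{1}{1315}$)
$\frac{1}{t{\left(u{\left(12 \right)} \right)} + y{\left(-293 \right)}} = \frac{1}{4 + \frac{1}{1315}} = \frac{1}{\frac{5261}{1315}} = \frac{1315}{5261}$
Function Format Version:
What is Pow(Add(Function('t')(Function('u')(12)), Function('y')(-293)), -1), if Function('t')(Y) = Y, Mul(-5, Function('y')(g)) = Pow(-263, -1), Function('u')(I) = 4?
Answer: Rational(1315, 5261) ≈ 0.24995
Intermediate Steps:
Function('y')(g) = Rational(1, 1315) (Function('y')(g) = Mul(Rational(-1, 5), Pow(-263, -1)) = Mul(Rational(-1, 5), Rational(-1, 263)) = Rational(1, 1315))
Pow(Add(Function('t')(Function('u')(12)), Function('y')(-293)), -1) = Pow(Add(4, Rational(1, 1315)), -1) = Pow(Rational(5261, 1315), -1) = Rational(1315, 5261)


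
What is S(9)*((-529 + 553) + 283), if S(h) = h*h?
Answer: 24867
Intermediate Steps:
S(h) = h²
S(9)*((-529 + 553) + 283) = 9²*((-529 + 553) + 283) = 81*(24 + 283) = 81*307 = 24867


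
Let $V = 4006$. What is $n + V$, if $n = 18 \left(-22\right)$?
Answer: $3610$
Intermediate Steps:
$n = -396$
$n + V = -396 + 4006 = 3610$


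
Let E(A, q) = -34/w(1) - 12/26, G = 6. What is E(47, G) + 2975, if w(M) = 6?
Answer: 115786/39 ≈ 2968.9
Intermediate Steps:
E(A, q) = -239/39 (E(A, q) = -34/6 - 12/26 = -34*1/6 - 12*1/26 = -17/3 - 6/13 = -239/39)
E(47, G) + 2975 = -239/39 + 2975 = 115786/39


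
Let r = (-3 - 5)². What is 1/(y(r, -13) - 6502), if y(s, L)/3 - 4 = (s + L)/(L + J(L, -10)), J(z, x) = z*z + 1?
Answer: -157/1018777 ≈ -0.00015411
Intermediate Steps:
J(z, x) = 1 + z² (J(z, x) = z² + 1 = 1 + z²)
r = 64 (r = (-8)² = 64)
y(s, L) = 12 + 3*(L + s)/(1 + L + L²) (y(s, L) = 12 + 3*((s + L)/(L + (1 + L²))) = 12 + 3*((L + s)/(1 + L + L²)) = 12 + 3*(L + s)/(1 + L + L²))
1/(y(r, -13) - 6502) = 1/(3*(4 + 64 + 4*(-13)² + 5*(-13))/(1 - 13 + (-13)²) - 6502) = 1/(3*(4 + 64 + 4*169 - 65)/(1 - 13 + 169) - 6502) = 1/(3*(4 + 64 + 676 - 65)/157 - 6502) = 1/(3*(1/157)*679 - 6502) = 1/(2037/157 - 6502) = 1/(-1018777/157) = -157/1018777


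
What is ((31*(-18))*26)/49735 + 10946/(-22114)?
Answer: -432614611/549919895 ≈ -0.78669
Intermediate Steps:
((31*(-18))*26)/49735 + 10946/(-22114) = -558*26*(1/49735) + 10946*(-1/22114) = -14508*1/49735 - 5473/11057 = -14508/49735 - 5473/11057 = -432614611/549919895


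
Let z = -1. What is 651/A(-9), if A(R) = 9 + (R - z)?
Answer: 651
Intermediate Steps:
A(R) = 10 + R (A(R) = 9 + (R - 1*(-1)) = 9 + (R + 1) = 9 + (1 + R) = 10 + R)
651/A(-9) = 651/(10 - 9) = 651/1 = 651*1 = 651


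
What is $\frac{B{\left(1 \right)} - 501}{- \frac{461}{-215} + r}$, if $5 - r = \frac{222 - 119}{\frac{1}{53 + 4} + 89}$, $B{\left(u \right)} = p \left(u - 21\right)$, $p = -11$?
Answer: $- \frac{7128970}{151893} \approx -46.934$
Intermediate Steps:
$B{\left(u \right)} = 231 - 11 u$ ($B{\left(u \right)} = - 11 \left(u - 21\right) = - 11 \left(-21 + u\right) = 231 - 11 u$)
$r = \frac{19499}{5074}$ ($r = 5 - \frac{222 - 119}{\frac{1}{53 + 4} + 89} = 5 - \frac{103}{\frac{1}{57} + 89} = 5 - \frac{103}{\frac{5074}{57}} = 5 - 103 \cdot \frac{57}{5074} = 5 - \frac{5871}{5074} = \frac{19499}{5074} \approx 3.8429$)
$\frac{B{\left(1 \right)} - 501}{- \frac{461}{-215} + r} = \frac{\left(231 - 11\right) - 501}{- \frac{461}{-215} + \frac{19499}{5074}} = \frac{\left(231 - 11\right) - 501}{\left(-461\right) \left(- \frac{1}{215}\right) + \frac{19499}{5074}} = \frac{220 - 501}{\frac{461}{215} + \frac{19499}{5074}} = - \frac{281}{\frac{151893}{25370}} = \left(-281\right) \frac{25370}{151893} = - \frac{7128970}{151893}$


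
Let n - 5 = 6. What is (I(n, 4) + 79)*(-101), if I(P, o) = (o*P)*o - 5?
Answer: -25250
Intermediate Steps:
n = 11 (n = 5 + 6 = 11)
I(P, o) = -5 + P*o**2 (I(P, o) = (P*o)*o - 5 = P*o**2 - 5 = -5 + P*o**2)
(I(n, 4) + 79)*(-101) = ((-5 + 11*4**2) + 79)*(-101) = ((-5 + 11*16) + 79)*(-101) = ((-5 + 176) + 79)*(-101) = (171 + 79)*(-101) = 250*(-101) = -25250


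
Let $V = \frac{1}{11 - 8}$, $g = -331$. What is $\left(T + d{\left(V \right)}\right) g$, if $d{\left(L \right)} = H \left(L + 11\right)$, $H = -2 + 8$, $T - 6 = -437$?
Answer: $120153$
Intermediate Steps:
$T = -431$ ($T = 6 - 437 = -431$)
$H = 6$
$V = \frac{1}{3} \approx 0.33333$
$d{\left(L \right)} = 66 + 6 L$ ($d{\left(L \right)} = 6 \left(L + 11\right) = 6 \left(11 + L\right) = 66 + 6 L$)
$\left(T + d{\left(V \right)}\right) g = \left(-431 + \left(66 + 6 \cdot \frac{1}{3}\right)\right) \left(-331\right) = \left(-431 + \left(66 + 2\right)\right) \left(-331\right) = \left(-431 + 68\right) \left(-331\right) = \left(-363\right) \left(-331\right) = 120153$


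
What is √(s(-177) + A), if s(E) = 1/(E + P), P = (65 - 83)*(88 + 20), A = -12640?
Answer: I*√56862824361/2121 ≈ 112.43*I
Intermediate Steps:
P = -1944 (P = -18*108 = -1944)
s(E) = 1/(-1944 + E) (s(E) = 1/(E - 1944) = 1/(-1944 + E))
√(s(-177) + A) = √(1/(-1944 - 177) - 12640) = √(1/(-2121) - 12640) = √(-1/2121 - 12640) = √(-26809441/2121) = I*√56862824361/2121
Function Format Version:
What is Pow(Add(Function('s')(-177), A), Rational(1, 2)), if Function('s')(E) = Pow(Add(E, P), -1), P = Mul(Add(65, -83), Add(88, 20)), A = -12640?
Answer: Mul(Rational(1, 2121), I, Pow(56862824361, Rational(1, 2))) ≈ Mul(112.43, I)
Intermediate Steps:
P = -1944 (P = Mul(-18, 108) = -1944)
Function('s')(E) = Pow(Add(-1944, E), -1) (Function('s')(E) = Pow(Add(E, -1944), -1) = Pow(Add(-1944, E), -1))
Pow(Add(Function('s')(-177), A), Rational(1, 2)) = Pow(Add(Pow(Add(-1944, -177), -1), -12640), Rational(1, 2)) = Pow(Add(Pow(-2121, -1), -12640), Rational(1, 2)) = Pow(Add(Rational(-1, 2121), -12640), Rational(1, 2)) = Pow(Rational(-26809441, 2121), Rational(1, 2)) = Mul(Rational(1, 2121), I, Pow(56862824361, Rational(1, 2)))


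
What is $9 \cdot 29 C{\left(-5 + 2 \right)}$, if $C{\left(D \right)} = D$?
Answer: $-783$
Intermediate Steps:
$9 \cdot 29 C{\left(-5 + 2 \right)} = 9 \cdot 29 \left(-5 + 2\right) = 261 \left(-3\right) = -783$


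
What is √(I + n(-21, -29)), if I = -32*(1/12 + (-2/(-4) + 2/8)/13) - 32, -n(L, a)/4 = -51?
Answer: 2*√63687/39 ≈ 12.942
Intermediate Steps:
n(L, a) = 204 (n(L, a) = -4*(-51) = 204)
I = -1424/39 (I = -32*(1*(1/12) + (-2*(-¼) + 2*(⅛))*(1/13)) - 32 = -32*(1/12 + (½ + ¼)*(1/13)) - 32 = -32*(1/12 + (¾)*(1/13)) - 32 = -32*(1/12 + 3/52) - 32 = -32*11/78 - 32 = -176/39 - 32 = -1424/39 ≈ -36.513)
√(I + n(-21, -29)) = √(-1424/39 + 204) = √(6532/39) = 2*√63687/39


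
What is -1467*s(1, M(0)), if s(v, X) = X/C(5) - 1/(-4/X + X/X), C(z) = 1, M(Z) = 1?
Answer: -1956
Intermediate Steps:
s(v, X) = X - 1/(1 - 4/X) (s(v, X) = X/1 - 1/(-4/X + X/X) = X*1 - 1/(-4/X + 1) = X - 1/(1 - 4/X))
-1467*s(1, M(0)) = -1467*(-5 + 1)/(-4 + 1) = -1467*(-4)/(-3) = -1467*(-1)*(-4)/3 = -1467*4/3 = -1956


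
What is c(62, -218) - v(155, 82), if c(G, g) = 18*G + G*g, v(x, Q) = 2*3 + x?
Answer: -12561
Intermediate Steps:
v(x, Q) = 6 + x
c(62, -218) - v(155, 82) = 62*(18 - 218) - (6 + 155) = 62*(-200) - 1*161 = -12400 - 161 = -12561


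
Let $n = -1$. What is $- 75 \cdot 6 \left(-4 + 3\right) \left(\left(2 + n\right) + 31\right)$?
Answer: $14400$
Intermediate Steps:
$- 75 \cdot 6 \left(-4 + 3\right) \left(\left(2 + n\right) + 31\right) = - 75 \cdot 6 \left(-4 + 3\right) \left(\left(2 - 1\right) + 31\right) = - 75 \cdot 6 \left(-1\right) \left(1 + 31\right) = \left(-75\right) \left(-6\right) 32 = 450 \cdot 32 = 14400$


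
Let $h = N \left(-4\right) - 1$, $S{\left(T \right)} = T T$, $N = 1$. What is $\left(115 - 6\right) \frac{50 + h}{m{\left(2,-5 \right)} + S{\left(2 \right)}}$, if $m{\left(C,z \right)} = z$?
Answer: $-4905$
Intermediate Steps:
$S{\left(T \right)} = T^{2}$
$h = -5$ ($h = 1 \left(-4\right) - 1 = -4 - 1 = -5$)
$\left(115 - 6\right) \frac{50 + h}{m{\left(2,-5 \right)} + S{\left(2 \right)}} = \left(115 - 6\right) \frac{50 - 5}{-5 + 2^{2}} = 109 \frac{45}{-5 + 4} = 109 \frac{45}{-1} = 109 \cdot 45 \left(-1\right) = 109 \left(-45\right) = -4905$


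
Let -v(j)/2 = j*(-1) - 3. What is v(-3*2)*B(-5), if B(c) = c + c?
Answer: 60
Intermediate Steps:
B(c) = 2*c
v(j) = 6 + 2*j (v(j) = -2*(j*(-1) - 3) = -2*(-j - 3) = -2*(-3 - j) = 6 + 2*j)
v(-3*2)*B(-5) = (6 + 2*(-3*2))*(2*(-5)) = (6 + 2*(-6))*(-10) = (6 - 12)*(-10) = -6*(-10) = 60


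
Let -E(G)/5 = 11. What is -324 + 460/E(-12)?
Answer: -3656/11 ≈ -332.36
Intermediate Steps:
E(G) = -55 (E(G) = -5*11 = -55)
-324 + 460/E(-12) = -324 + 460/(-55) = -324 + 460*(-1/55) = -324 - 92/11 = -3656/11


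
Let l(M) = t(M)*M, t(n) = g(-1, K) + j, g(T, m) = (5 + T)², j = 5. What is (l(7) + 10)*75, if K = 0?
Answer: 11775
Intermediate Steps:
t(n) = 21 (t(n) = (5 - 1)² + 5 = 4² + 5 = 16 + 5 = 21)
l(M) = 21*M
(l(7) + 10)*75 = (21*7 + 10)*75 = (147 + 10)*75 = 157*75 = 11775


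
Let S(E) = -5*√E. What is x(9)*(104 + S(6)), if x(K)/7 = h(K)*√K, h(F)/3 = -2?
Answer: -13104 + 630*√6 ≈ -11561.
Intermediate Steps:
h(F) = -6 (h(F) = 3*(-2) = -6)
x(K) = -42*√K (x(K) = 7*(-6*√K) = -42*√K)
x(9)*(104 + S(6)) = (-42*√9)*(104 - 5*√6) = (-42*3)*(104 - 5*√6) = -126*(104 - 5*√6) = -13104 + 630*√6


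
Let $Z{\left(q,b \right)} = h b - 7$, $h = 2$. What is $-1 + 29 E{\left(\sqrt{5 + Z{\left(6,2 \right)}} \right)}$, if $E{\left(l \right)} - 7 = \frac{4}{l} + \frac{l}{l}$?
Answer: $231 + 58 \sqrt{2} \approx 313.02$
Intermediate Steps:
$Z{\left(q,b \right)} = -7 + 2 b$ ($Z{\left(q,b \right)} = 2 b - 7 = -7 + 2 b$)
$E{\left(l \right)} = 8 + \frac{4}{l}$ ($E{\left(l \right)} = 7 + \left(\frac{4}{l} + \frac{l}{l}\right) = 7 + \left(\frac{4}{l} + 1\right) = 7 + \left(1 + \frac{4}{l}\right) = 8 + \frac{4}{l}$)
$-1 + 29 E{\left(\sqrt{5 + Z{\left(6,2 \right)}} \right)} = -1 + 29 \left(8 + \frac{4}{\sqrt{5 + \left(-7 + 2 \cdot 2\right)}}\right) = -1 + 29 \left(8 + \frac{4}{\sqrt{5 + \left(-7 + 4\right)}}\right) = -1 + 29 \left(8 + \frac{4}{\sqrt{5 - 3}}\right) = -1 + 29 \left(8 + \frac{4}{\sqrt{2}}\right) = -1 + 29 \left(8 + 4 \frac{\sqrt{2}}{2}\right) = -1 + 29 \left(8 + 2 \sqrt{2}\right) = -1 + \left(232 + 58 \sqrt{2}\right) = 231 + 58 \sqrt{2}$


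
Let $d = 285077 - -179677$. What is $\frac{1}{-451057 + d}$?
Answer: $\frac{1}{13697} \approx 7.3009 \cdot 10^{-5}$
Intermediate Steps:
$d = 464754$ ($d = 285077 + 179677 = 464754$)
$\frac{1}{-451057 + d} = \frac{1}{-451057 + 464754} = \frac{1}{13697}$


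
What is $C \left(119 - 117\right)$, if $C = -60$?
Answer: $-120$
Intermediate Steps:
$C \left(119 - 117\right) = - 60 \left(119 - 117\right) = \left(-60\right) 2 = -120$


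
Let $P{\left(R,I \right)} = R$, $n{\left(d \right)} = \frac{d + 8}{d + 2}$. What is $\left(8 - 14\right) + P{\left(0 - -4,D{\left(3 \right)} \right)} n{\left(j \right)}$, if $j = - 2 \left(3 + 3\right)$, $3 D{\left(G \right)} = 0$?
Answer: $- \frac{22}{5} \approx -4.4$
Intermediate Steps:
$D{\left(G \right)} = 0$ ($D{\left(G \right)} = \frac{1}{3} \cdot 0 = 0$)
$j = -12$ ($j = \left(-2\right) 6 = -12$)
$n{\left(d \right)} = \frac{8 + d}{2 + d}$
$\left(8 - 14\right) + P{\left(0 - -4,D{\left(3 \right)} \right)} n{\left(j \right)} = \left(8 - 14\right) + \left(0 - -4\right) \frac{8 - 12}{2 - 12} = -6 + \left(0 + 4\right) \frac{1}{-10} \left(-4\right) = -6 + 4 \left(\left(- \frac{1}{10}\right) \left(-4\right)\right) = -6 + 4 \cdot \frac{2}{5} = -6 + \frac{8}{5} = - \frac{22}{5}$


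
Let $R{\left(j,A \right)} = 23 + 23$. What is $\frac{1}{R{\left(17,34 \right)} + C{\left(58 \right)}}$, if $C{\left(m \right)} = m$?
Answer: $\frac{1}{104} \approx 0.0096154$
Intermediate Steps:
$R{\left(j,A \right)} = 46$
$\frac{1}{R{\left(17,34 \right)} + C{\left(58 \right)}} = \frac{1}{46 + 58} = \frac{1}{104}$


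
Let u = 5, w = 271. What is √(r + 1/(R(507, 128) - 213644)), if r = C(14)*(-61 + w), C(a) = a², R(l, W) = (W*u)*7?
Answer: √450183166787549/104582 ≈ 202.88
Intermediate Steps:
R(l, W) = 35*W (R(l, W) = (W*5)*7 = (5*W)*7 = 35*W)
r = 41160 (r = 14²*(-61 + 271) = 196*210 = 41160)
√(r + 1/(R(507, 128) - 213644)) = √(41160 + 1/(35*128 - 213644)) = √(41160 + 1/(4480 - 213644)) = √(41160 + 1/(-209164)) = √(41160 - 1/209164) = √(8609190239/209164) = √450183166787549/104582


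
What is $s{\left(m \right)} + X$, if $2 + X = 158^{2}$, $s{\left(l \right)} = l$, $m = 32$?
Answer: $24994$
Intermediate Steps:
$X = 24962$ ($X = -2 + 158^{2} = -2 + 24964 = 24962$)
$s{\left(m \right)} + X = 32 + 24962 = 24994$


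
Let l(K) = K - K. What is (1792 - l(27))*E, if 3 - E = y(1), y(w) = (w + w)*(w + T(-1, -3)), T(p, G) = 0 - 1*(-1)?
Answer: -1792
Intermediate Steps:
l(K) = 0
T(p, G) = 1 (T(p, G) = 0 + 1 = 1)
y(w) = 2*w*(1 + w) (y(w) = (w + w)*(w + 1) = (2*w)*(1 + w) = 2*w*(1 + w))
E = -1 (E = 3 - 2*(1 + 1) = 3 - 2*2 = 3 - 1*4 = 3 - 4 = -1)
(1792 - l(27))*E = (1792 - 1*0)*(-1) = (1792 + 0)*(-1) = 1792*(-1) = -1792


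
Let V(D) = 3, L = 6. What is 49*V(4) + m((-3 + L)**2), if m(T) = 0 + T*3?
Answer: 174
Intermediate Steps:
m(T) = 3*T (m(T) = 0 + 3*T = 3*T)
49*V(4) + m((-3 + L)**2) = 49*3 + 3*(-3 + 6)**2 = 147 + 3*3**2 = 147 + 3*9 = 147 + 27 = 174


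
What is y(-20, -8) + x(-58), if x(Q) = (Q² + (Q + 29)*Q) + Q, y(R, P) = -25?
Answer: 4963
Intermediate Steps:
x(Q) = Q + Q² + Q*(29 + Q) (x(Q) = (Q² + (29 + Q)*Q) + Q = (Q² + Q*(29 + Q)) + Q = Q + Q² + Q*(29 + Q))
y(-20, -8) + x(-58) = -25 + 2*(-58)*(15 - 58) = -25 + 2*(-58)*(-43) = -25 + 4988 = 4963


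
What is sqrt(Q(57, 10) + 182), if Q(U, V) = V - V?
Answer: sqrt(182) ≈ 13.491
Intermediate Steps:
Q(U, V) = 0
sqrt(Q(57, 10) + 182) = sqrt(0 + 182) = sqrt(182)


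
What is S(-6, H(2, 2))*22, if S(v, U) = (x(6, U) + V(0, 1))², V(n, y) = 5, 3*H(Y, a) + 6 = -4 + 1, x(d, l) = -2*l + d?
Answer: 6358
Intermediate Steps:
x(d, l) = d - 2*l
H(Y, a) = -3 (H(Y, a) = -2 + (-4 + 1)/3 = -2 + (⅓)*(-3) = -2 - 1 = -3)
S(v, U) = (11 - 2*U)² (S(v, U) = ((6 - 2*U) + 5)² = (11 - 2*U)²)
S(-6, H(2, 2))*22 = (-11 + 2*(-3))²*22 = (-11 - 6)²*22 = (-17)²*22 = 289*22 = 6358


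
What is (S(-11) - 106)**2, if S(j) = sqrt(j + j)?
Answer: (106 - I*sqrt(22))**2 ≈ 11214.0 - 994.37*I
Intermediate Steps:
S(j) = sqrt(2)*sqrt(j) (S(j) = sqrt(2*j) = sqrt(2)*sqrt(j))
(S(-11) - 106)**2 = (sqrt(2)*sqrt(-11) - 106)**2 = (sqrt(2)*(I*sqrt(11)) - 106)**2 = (I*sqrt(22) - 106)**2 = (-106 + I*sqrt(22))**2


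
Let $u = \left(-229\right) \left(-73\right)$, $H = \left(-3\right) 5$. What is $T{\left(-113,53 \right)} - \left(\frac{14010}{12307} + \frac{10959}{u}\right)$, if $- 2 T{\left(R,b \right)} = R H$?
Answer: $- \frac{349460876871}{411472238} \approx -849.29$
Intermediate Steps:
$H = -15$
$T{\left(R,b \right)} = \frac{15 R}{2}$ ($T{\left(R,b \right)} = - \frac{R \left(-15\right)}{2} = - \frac{\left(-15\right) R}{2} = \frac{15 R}{2}$)
$u = 16717$
$T{\left(-113,53 \right)} - \left(\frac{14010}{12307} + \frac{10959}{u}\right) = \frac{15}{2} \left(-113\right) - \left(\frac{10959}{16717} + \frac{14010}{12307}\right) = - \frac{1695}{2} - \frac{369077583}{205736119} = - \frac{349460876871}{411472238}$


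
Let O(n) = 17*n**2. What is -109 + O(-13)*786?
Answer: 2258069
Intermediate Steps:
-109 + O(-13)*786 = -109 + (17*(-13)**2)*786 = -109 + (17*169)*786 = -109 + 2873*786 = -109 + 2258178 = 2258069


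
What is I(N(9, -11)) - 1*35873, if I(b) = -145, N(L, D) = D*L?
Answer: -36018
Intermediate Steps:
I(N(9, -11)) - 1*35873 = -145 - 1*35873 = -145 - 35873 = -36018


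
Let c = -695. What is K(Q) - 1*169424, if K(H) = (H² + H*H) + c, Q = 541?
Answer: 415243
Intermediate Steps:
K(H) = -695 + 2*H² (K(H) = (H² + H*H) - 695 = (H² + H²) - 695 = 2*H² - 695 = -695 + 2*H²)
K(Q) - 1*169424 = (-695 + 2*541²) - 1*169424 = (-695 + 2*292681) - 169424 = (-695 + 585362) - 169424 = 584667 - 169424 = 415243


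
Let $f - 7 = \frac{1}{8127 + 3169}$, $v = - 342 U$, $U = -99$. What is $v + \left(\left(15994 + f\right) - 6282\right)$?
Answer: $\frac{492245793}{11296} \approx 43577.0$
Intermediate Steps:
$v = 33858$ ($v = \left(-342\right) \left(-99\right) = 33858$)
$f = \frac{79073}{11296}$ ($f = 7 + \frac{1}{8127 + 3169} = 7 + \frac{1}{11296} = \frac{79073}{11296} \approx 7.0001$)
$v + \left(\left(15994 + f\right) - 6282\right) = 33858 + \left(\left(15994 + \frac{79073}{11296}\right) - 6282\right) = 33858 + \left(\frac{180747297}{11296} - 6282\right) = 33858 + \frac{109785825}{11296} = \frac{492245793}{11296}$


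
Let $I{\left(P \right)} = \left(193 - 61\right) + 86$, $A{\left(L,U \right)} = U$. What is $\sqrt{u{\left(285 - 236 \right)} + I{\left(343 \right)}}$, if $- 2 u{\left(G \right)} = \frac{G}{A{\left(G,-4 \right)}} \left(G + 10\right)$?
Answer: $\frac{3 \sqrt{1030}}{4} \approx 24.07$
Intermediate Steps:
$I{\left(P \right)} = 218$ ($I{\left(P \right)} = 132 + 86 = 218$)
$u{\left(G \right)} = \frac{G \left(10 + G\right)}{8}$ ($u{\left(G \right)} = - \frac{\frac{G}{-4} \left(G + 10\right)}{2} = - \frac{G \left(- \frac{1}{4}\right) \left(10 + G\right)}{2} = - \frac{- \frac{G}{4} \left(10 + G\right)}{2} = - \frac{\left(- \frac{1}{4}\right) G \left(10 + G\right)}{2} = \frac{G \left(10 + G\right)}{8}$)
$\sqrt{u{\left(285 - 236 \right)} + I{\left(343 \right)}} = \sqrt{\frac{\left(285 - 236\right) \left(10 + \left(285 - 236\right)\right)}{8} + 218} = \sqrt{\frac{1}{8} \cdot 49 \left(10 + 49\right) + 218} = \sqrt{\frac{1}{8} \cdot 49 \cdot 59 + 218} = \sqrt{\frac{2891}{8} + 218} = \sqrt{\frac{4635}{8}} = \frac{3 \sqrt{1030}}{4}$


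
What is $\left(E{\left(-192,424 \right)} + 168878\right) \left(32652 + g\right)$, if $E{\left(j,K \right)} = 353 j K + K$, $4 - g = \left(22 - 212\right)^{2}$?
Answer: $98387234568$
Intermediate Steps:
$g = -36096$ ($g = 4 - \left(22 - 212\right)^{2} = 4 - \left(-190\right)^{2} = 4 - 36100 = -36096$)
$E{\left(j,K \right)} = K + 353 K j$ ($E{\left(j,K \right)} = 353 K j + K = K + 353 K j$)
$\left(E{\left(-192,424 \right)} + 168878\right) \left(32652 + g\right) = \left(424 \left(1 + 353 \left(-192\right)\right) + 168878\right) \left(32652 - 36096\right) = \left(424 \left(1 - 67776\right) + 168878\right) \left(-3444\right) = \left(424 \left(-67775\right) + 168878\right) \left(-3444\right) = \left(-28736600 + 168878\right) \left(-3444\right) = \left(-28567722\right) \left(-3444\right) = 98387234568$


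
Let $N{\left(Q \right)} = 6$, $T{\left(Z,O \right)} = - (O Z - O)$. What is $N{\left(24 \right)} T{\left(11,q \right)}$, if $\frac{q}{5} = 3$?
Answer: $-900$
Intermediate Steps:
$q = 15$ ($q = 5 \cdot 3 = 15$)
$T{\left(Z,O \right)} = O - O Z$ ($T{\left(Z,O \right)} = - (- O + O Z) = O - O Z$)
$N{\left(24 \right)} T{\left(11,q \right)} = 6 \cdot 15 \left(1 - 11\right) = 6 \cdot 15 \left(-10\right) = 6 \left(-150\right) = -900$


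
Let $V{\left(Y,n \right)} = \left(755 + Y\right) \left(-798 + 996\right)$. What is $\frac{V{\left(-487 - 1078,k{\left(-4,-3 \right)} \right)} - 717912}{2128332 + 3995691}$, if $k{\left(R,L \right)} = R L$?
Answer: $- \frac{97588}{680447} \approx -0.14342$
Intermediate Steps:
$k{\left(R,L \right)} = L R$
$V{\left(Y,n \right)} = 149490 + 198 Y$ ($V{\left(Y,n \right)} = \left(755 + Y\right) 198 = 149490 + 198 Y$)
$\frac{V{\left(-487 - 1078,k{\left(-4,-3 \right)} \right)} - 717912}{2128332 + 3995691} = \frac{\left(149490 + 198 \left(-487 - 1078\right)\right) - 717912}{2128332 + 3995691} = \frac{\left(149490 + 198 \left(-1565\right)\right) - 717912}{6124023} = \left(\left(149490 - 309870\right) - 717912\right) \frac{1}{6124023} = \left(-160380 - 717912\right) \frac{1}{6124023} = \left(-878292\right) \frac{1}{6124023} = - \frac{97588}{680447}$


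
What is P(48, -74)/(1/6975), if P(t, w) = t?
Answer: 334800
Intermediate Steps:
P(48, -74)/(1/6975) = 48/(1/6975) = 48*6975 = 334800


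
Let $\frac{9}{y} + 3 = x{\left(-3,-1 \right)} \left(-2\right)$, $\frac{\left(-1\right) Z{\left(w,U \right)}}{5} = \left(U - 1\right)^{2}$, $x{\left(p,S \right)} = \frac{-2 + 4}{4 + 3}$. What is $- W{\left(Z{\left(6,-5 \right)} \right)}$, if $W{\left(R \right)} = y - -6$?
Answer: $- \frac{87}{25} \approx -3.48$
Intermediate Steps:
$x{\left(p,S \right)} = \frac{2}{7}$
$Z{\left(w,U \right)} = - 5 \left(-1 + U\right)^{2}$ ($Z{\left(w,U \right)} = - 5 \left(U - 1\right)^{2} = - 5 \left(-1 + U\right)^{2}$)
$y = - \frac{63}{25}$ ($y = \frac{9}{-3 + \frac{2}{7} \left(-2\right)} = \frac{9}{-3 - \frac{4}{7}} = \frac{9}{- \frac{25}{7}} = 9 \left(- \frac{7}{25}\right) = - \frac{63}{25} \approx -2.52$)
$W{\left(R \right)} = \frac{87}{25}$ ($W{\left(R \right)} = - \frac{63}{25} - -6 = - \frac{63}{25} + 6 = \frac{87}{25}$)
$- W{\left(Z{\left(6,-5 \right)} \right)} = \left(-1\right) \frac{87}{25} = - \frac{87}{25}$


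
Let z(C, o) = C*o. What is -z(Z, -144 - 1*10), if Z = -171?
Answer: -26334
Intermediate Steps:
-z(Z, -144 - 1*10) = -(-171)*(-144 - 1*10) = -(-171)*(-144 - 10) = -(-171)*(-154) = -1*26334 = -26334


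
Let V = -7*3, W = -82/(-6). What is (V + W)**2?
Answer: 484/9 ≈ 53.778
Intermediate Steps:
W = 41/3 (W = -82*(-1/6) = 41/3 ≈ 13.667)
V = -21
(V + W)**2 = (-21 + 41/3)**2 = (-22/3)**2 = 484/9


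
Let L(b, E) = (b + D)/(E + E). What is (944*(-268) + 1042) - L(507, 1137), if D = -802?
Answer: -572934005/2274 ≈ -2.5195e+5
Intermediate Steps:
L(b, E) = (-802 + b)/(2*E) (L(b, E) = (b - 802)/(E + E) = (-802 + b)/((2*E)) = (-802 + b)*(1/(2*E)) = (-802 + b)/(2*E))
(944*(-268) + 1042) - L(507, 1137) = (944*(-268) + 1042) - (-802 + 507)/(2*1137) = (-252992 + 1042) - (-295)/(2*1137) = -251950 - 1*(-295/2274) = -251950 + 295/2274 = -572934005/2274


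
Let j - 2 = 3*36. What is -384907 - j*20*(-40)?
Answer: -296907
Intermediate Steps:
j = 110 (j = 2 + 3*36 = 2 + 108 = 110)
-384907 - j*20*(-40) = -384907 - 110*20*(-40) = -384907 - 2200*(-40) = -384907 - 1*(-88000) = -384907 + 88000 = -296907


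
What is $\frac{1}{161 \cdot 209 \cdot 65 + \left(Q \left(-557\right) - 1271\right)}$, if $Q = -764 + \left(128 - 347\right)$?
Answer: $\frac{1}{2733445} \approx 3.6584 \cdot 10^{-7}$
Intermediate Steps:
$Q = -983$ ($Q = -764 - 219 = -983$)
$\frac{1}{161 \cdot 209 \cdot 65 + \left(Q \left(-557\right) - 1271\right)} = \frac{1}{161 \cdot 209 \cdot 65 - -546260} = \frac{1}{33649 \cdot 65 + \left(547531 - 1271\right)} = \frac{1}{2187185 + 546260} = \frac{1}{2733445}$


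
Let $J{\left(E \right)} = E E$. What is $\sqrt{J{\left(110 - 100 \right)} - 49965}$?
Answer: $i \sqrt{49865} \approx 223.3 i$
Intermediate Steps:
$J{\left(E \right)} = E^{2}$
$\sqrt{J{\left(110 - 100 \right)} - 49965} = \sqrt{\left(110 - 100\right)^{2} - 49965} = \sqrt{10^{2} - 49965} = \sqrt{100 - 49965} = \sqrt{-49865} = i \sqrt{49865}$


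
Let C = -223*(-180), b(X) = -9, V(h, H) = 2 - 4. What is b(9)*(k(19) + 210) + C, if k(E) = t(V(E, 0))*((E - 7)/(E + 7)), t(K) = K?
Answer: 497358/13 ≈ 38258.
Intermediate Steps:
V(h, H) = -2
k(E) = -2*(-7 + E)/(7 + E) (k(E) = -2*(E - 7)/(E + 7) = -2*(-7 + E)/(7 + E))
C = 40140
b(9)*(k(19) + 210) + C = -9*(2*(7 - 1*19)/(7 + 19) + 210) + 40140 = -9*(2*(7 - 19)/26 + 210) + 40140 = -9*(2*(1/26)*(-12) + 210) + 40140 = -9*(-12/13 + 210) + 40140 = -9*2718/13 + 40140 = -24462/13 + 40140 = 497358/13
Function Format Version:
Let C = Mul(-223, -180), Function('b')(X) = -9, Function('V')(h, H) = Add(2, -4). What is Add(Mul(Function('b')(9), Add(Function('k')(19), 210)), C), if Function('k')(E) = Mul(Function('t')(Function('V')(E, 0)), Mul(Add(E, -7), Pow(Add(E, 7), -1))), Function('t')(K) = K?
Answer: Rational(497358, 13) ≈ 38258.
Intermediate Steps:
Function('V')(h, H) = -2
Function('k')(E) = Mul(-2, Pow(Add(7, E), -1), Add(-7, E)) (Function('k')(E) = Mul(-2, Mul(Add(E, -7), Pow(Add(E, 7), -1))) = Mul(-2, Mul(Add(-7, E), Pow(Add(7, E), -1))) = Mul(-2, Mul(Pow(Add(7, E), -1), Add(-7, E))) = Mul(-2, Pow(Add(7, E), -1), Add(-7, E)))
C = 40140
Add(Mul(Function('b')(9), Add(Function('k')(19), 210)), C) = Add(Mul(-9, Add(Mul(2, Pow(Add(7, 19), -1), Add(7, Mul(-1, 19))), 210)), 40140) = Add(Mul(-9, Add(Mul(2, Pow(26, -1), Add(7, -19)), 210)), 40140) = Add(Mul(-9, Add(Mul(2, Rational(1, 26), -12), 210)), 40140) = Add(Mul(-9, Add(Rational(-12, 13), 210)), 40140) = Add(Mul(-9, Rational(2718, 13)), 40140) = Add(Rational(-24462, 13), 40140) = Rational(497358, 13)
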